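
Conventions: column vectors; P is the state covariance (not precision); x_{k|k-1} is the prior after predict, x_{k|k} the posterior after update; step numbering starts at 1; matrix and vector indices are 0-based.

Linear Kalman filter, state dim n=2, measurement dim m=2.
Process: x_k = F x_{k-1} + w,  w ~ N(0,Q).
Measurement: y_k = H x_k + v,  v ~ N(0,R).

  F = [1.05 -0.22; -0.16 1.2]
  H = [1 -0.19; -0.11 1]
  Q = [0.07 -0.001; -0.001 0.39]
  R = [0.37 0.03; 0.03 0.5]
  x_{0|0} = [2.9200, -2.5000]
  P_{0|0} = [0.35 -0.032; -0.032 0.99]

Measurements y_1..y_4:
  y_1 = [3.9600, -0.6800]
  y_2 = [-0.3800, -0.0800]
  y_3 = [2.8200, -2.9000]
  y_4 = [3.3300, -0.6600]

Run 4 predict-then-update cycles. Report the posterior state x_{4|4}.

x_post = [2.7977, -1.2412]

step 1: x^-=[3.6160, -3.4672]  P^-=[0.5186 -0.3626; -0.3626 1.8368]  S=[1.0927 -0.7462; -0.7462 2.4229]  K=[0.5311 -0.0096; -0.1548 0.7269]  nu=[-0.3148, 3.1850]  x^+=[3.4181, -1.1033]  P^+=[0.2025 0.0334; 0.0334 0.3625]
step 2: x^-=[3.8318, -1.8709]  P^-=[0.2954 -0.0875; -0.0875 0.9043]  S=[0.7313 -0.2636; -0.2636 1.4271]  K=[0.4247 -0.0056; -0.1325 0.6159]  nu=[-4.5672, 2.2124]  x^+=[1.8798, 0.0971]  P^+=[0.1622 0.0278; 0.0278 0.3070]
step 3: x^-=[1.9524, -0.1843]  P^-=[0.2509 -0.0733; -0.0733 0.8256]  S=[0.6786 -0.2293; -0.2293 1.3448]  K=[0.3872 -0.0090; -0.1377 0.5965]  nu=[0.8326, -2.5010]  x^+=[2.2974, -1.7906]  P^+=[0.1474 0.0233; 0.0233 0.2967]
step 4: x^-=[2.8062, -2.5163]  P^-=[0.2361 -0.0739; -0.0739 0.8120]  S=[0.6635 -0.2257; -0.2257 1.3311]  K=[0.3730 -0.0118; -0.1425 0.5920]  nu=[0.0457, 2.1650]  x^+=[2.7977, -1.2412]  P^+=[0.1416 0.0209; 0.0209 0.2940]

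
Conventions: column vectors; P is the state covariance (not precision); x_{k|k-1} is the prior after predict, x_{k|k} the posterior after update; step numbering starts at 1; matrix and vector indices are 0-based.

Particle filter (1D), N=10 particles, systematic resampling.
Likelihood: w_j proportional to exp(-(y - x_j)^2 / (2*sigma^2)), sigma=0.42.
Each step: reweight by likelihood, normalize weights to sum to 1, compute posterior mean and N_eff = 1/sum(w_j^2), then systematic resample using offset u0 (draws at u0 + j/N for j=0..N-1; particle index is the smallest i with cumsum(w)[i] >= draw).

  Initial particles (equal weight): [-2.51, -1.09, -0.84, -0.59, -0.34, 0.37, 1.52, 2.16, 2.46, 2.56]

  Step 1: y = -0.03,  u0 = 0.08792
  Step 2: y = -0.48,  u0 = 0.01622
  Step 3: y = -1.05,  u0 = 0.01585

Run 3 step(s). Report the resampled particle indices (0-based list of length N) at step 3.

resampled_idx = [0, 0, 0, 1, 2, 3, 3, 4, 5, 7]

step 1: w=[0.0000, 0.0206, 0.0776, 0.2049, 0.3796, 0.3167, 0.0005, 0.0000, 0.0000, 0.0000]  mean=-0.2196  Neff=3.4150  idx=[2, 3, 3, 4, 4, 4, 5, 5, 5, 5]
step 2: w=[0.1158, 0.1616, 0.1616, 0.1582, 0.1582, 0.1582, 0.0216, 0.0216, 0.0216, 0.0216]  mean=-0.4174  Neff=7.0121  idx=[0, 1, 1, 2, 2, 3, 4, 4, 5, 6]
step 3: w=[0.2184, 0.1359, 0.1359, 0.1359, 0.1359, 0.0593, 0.0593, 0.0593, 0.0593, 0.0008]  mean=-0.5845  Neff=7.3724  idx=[0, 0, 0, 1, 2, 3, 3, 4, 5, 7]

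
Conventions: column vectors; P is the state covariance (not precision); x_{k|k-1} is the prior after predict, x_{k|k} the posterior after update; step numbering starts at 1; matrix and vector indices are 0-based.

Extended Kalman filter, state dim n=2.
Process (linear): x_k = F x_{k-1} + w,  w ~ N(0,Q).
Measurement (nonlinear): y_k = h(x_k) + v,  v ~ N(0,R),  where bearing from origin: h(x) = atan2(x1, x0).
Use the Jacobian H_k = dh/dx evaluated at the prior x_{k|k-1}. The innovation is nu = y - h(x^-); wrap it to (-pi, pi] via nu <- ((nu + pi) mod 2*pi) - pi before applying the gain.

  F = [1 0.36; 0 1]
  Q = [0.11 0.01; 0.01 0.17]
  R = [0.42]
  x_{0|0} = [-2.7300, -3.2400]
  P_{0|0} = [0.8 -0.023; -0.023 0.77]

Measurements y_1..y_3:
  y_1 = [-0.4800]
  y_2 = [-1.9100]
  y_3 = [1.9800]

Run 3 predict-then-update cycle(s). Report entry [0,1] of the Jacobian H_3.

H_jac[0,1] = -0.1172

step 1: x^-=[-3.8964, -3.2400]  P^-=[0.9932 0.2642; 0.2642 0.9400]  H_jac=[0.1262 -0.1517]  S=[0.4473]  K=[0.1905; -0.2443]  nu=[1.9679]  x^+=[-3.5215, -3.7208]  P^+=[0.9770 0.2850; 0.2850 0.9133]
step 2: x^-=[-4.8610, -3.7208]  P^-=[1.4106 0.6238; 0.6238 1.0833]  H_jac=[0.0993 -0.1297]  S=[0.4361]  K=[0.1356; -0.1802]  nu=[0.5783]  x^+=[-4.7825, -3.8250]  P^+=[1.4026 0.6345; 0.6345 1.0691]
step 3: x^-=[-6.1595, -3.8250]  P^-=[2.1079 1.0294; 1.0294 1.2391]  H_jac=[0.0728 -0.1172]  S=[0.4306]  K=[0.0761; -0.1632]  nu=[-1.7173]  x^+=[-6.2902, -3.5447]  P^+=[2.1054 1.0347; 1.0347 1.2277]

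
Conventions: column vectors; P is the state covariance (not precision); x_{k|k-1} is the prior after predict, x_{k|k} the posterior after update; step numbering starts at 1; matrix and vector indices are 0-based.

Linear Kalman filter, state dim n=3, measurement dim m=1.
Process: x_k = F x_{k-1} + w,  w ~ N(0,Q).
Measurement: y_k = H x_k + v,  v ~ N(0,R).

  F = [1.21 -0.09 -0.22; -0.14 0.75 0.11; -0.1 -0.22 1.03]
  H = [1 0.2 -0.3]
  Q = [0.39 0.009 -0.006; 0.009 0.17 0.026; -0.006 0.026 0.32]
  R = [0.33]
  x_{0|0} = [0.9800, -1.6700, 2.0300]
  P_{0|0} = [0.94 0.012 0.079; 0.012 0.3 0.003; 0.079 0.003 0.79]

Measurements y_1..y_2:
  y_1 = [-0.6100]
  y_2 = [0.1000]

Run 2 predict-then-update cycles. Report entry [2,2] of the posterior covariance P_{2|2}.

P_post[2,2] = 1.2657

step 1: x^-=[0.8895, -1.1664, 2.3603]  P^-=[1.7624 -0.1661 -0.1958; -0.1661 0.3623 0.0686; -0.1958 0.0686 1.1649]  S=[2.2545]  K=[0.7930; -0.0507; -0.2358]  nu=[-0.5581]  x^+=[0.4469, -1.1381, 2.4919]  P^+=[0.3445 -0.0755 0.2257; -0.0755 0.3565 0.0417; 0.2257 0.0417 1.0396]
step 2: x^-=[0.0949, -0.6420, 2.7724]  P^-=[0.8455 -0.1384 0.0277; -0.1384 0.4056 0.0893; 0.0277 0.0893 1.3749]  S=[1.2328]  K=[0.6567; -0.0681; -0.2976]  nu=[0.9652]  x^+=[0.7287, -0.7078, 2.4851]  P^+=[0.3139 -0.0832 0.2686; -0.0832 0.3999 0.0643; 0.2686 0.0643 1.2657]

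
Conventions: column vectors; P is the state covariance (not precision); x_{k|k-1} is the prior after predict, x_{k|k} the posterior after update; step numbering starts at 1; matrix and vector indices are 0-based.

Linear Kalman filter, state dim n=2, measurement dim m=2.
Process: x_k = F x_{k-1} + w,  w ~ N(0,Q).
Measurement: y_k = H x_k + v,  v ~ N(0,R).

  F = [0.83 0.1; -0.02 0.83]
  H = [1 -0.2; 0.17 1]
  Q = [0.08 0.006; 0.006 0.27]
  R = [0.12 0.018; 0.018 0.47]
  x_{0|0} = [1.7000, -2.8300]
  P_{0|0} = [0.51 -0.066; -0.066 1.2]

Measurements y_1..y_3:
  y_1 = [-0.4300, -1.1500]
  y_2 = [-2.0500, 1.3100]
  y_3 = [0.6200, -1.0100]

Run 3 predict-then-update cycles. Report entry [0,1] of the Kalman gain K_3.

step 1: x^-=[1.1280, -2.3829]  P^-=[0.4324 0.0518; 0.0518 1.0991]  S=[0.5756 -0.0783; -0.0783 1.5992]  K=[0.7488 0.1150; -0.1990 0.6830]  nu=[-2.0346, 1.0411]  x^+=[-0.2757, -1.2669]  P^+=[0.1020 0.0502; 0.0502 0.3089]
step 2: x^-=[-0.3556, -1.0460]  P^-=[0.1617 0.0644; 0.0644 0.4812]  S=[0.2751 0.0115; 0.0115 0.9778]  K=[0.5371 0.0877; -0.1367 0.5049]  nu=[-1.9036, 2.4164]  x^+=[-1.1661, 0.4344]  P^+=[0.0737 0.0384; 0.0384 0.2283]
step 3: x^-=[-0.9244, 0.3838]  P^-=[0.1394 0.0501; 0.0501 0.4261]  S=[0.2564 0.0049; 0.0049 0.9171]  K=[0.5032 0.0778; -0.1460 0.4746]  nu=[1.6212, -1.2367]  x^+=[-0.2049, -0.4398]  P^+=[0.0686 0.0340; 0.0340 0.2147]

K[0,1] = 0.0778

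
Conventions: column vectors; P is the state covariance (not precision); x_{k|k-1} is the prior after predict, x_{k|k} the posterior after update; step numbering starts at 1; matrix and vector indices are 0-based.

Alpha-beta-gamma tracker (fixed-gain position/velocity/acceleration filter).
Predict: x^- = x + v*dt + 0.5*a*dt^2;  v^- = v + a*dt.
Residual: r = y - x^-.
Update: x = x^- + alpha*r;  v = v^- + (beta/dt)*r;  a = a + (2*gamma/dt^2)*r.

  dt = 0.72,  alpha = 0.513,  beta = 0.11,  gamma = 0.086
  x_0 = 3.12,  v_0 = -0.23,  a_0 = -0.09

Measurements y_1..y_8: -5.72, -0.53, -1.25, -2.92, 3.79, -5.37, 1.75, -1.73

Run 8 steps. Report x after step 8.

x_post = 0.4862

step 1: x_pred=2.9311  r=-8.6511  x^+=-1.5069  v^+=-1.6165  a^+=-2.9603
step 2: x_pred=-3.4381  r=2.9081  x^+=-1.9463  v^+=-3.3036  a^+=-1.9955
step 3: x_pred=-4.8421  r=3.5921  x^+=-2.9994  v^+=-4.1916  a^+=-0.8036
step 4: x_pred=-6.2256  r=3.3056  x^+=-4.5298  v^+=-4.2652  a^+=0.2931
step 5: x_pred=-7.5248  r=11.3148  x^+=-1.7203  v^+=-2.3255  a^+=4.0473
step 6: x_pred=-2.3456  r=-3.0244  x^+=-3.8971  v^+=0.1265  a^+=3.0438
step 7: x_pred=-3.0171  r=4.7671  x^+=-0.5716  v^+=3.0463  a^+=4.6255
step 8: x_pred=2.8207  r=-4.5507  x^+=0.4862  v^+=5.6814  a^+=3.1156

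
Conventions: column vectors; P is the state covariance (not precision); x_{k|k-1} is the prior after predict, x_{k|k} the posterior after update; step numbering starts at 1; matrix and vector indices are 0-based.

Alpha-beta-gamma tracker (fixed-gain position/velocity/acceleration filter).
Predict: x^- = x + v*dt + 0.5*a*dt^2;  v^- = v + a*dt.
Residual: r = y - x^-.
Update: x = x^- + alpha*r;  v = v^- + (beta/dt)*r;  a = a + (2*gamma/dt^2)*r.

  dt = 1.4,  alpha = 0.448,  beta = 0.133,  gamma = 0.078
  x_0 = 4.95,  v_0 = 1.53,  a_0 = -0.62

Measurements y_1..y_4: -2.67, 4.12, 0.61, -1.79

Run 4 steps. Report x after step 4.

step 1: x_pred=6.4844  r=-9.1544  x^+=2.3832  v^+=-0.2077  a^+=-1.3486
step 2: x_pred=0.7709  r=3.3491  x^+=2.2713  v^+=-1.7776  a^+=-1.0821
step 3: x_pred=-1.2777  r=1.8877  x^+=-0.4320  v^+=-3.1131  a^+=-0.9318
step 4: x_pred=-5.7035  r=3.9135  x^+=-3.9503  v^+=-4.0458  a^+=-0.6203

x_post = -3.9503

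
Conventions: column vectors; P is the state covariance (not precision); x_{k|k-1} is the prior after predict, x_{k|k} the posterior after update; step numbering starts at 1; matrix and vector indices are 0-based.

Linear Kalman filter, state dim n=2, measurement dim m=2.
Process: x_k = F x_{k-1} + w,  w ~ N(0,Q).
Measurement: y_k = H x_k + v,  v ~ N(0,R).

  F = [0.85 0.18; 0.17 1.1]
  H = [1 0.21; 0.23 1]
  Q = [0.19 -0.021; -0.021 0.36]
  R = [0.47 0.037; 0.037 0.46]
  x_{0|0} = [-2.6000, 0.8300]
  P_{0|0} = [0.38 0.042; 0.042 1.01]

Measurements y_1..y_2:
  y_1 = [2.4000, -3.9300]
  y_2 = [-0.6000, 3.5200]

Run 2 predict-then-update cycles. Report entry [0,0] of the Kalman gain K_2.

K[0,0] = 0.4211

step 1: x^-=[-2.0606, 0.4710]  P^-=[0.5101 0.2744; 0.2744 1.6088]  S=[1.1663 0.7799; 0.7799 2.2220]  K=[0.4820 0.0071; 0.0286 0.7424]  nu=[4.3617, -3.9271]  x^+=[0.0138, -2.3199]  P^+=[0.2337 -0.0326; -0.0326 0.3501]
step 2: x^-=[-0.4059, -2.5496]  P^-=[0.3602 0.0506; 0.0506 0.7781]  S=[0.8857 0.3363; 0.3363 1.2805]  K=[0.4211 -0.0064; 0.0082 0.6146]  nu=[0.3413, 6.1629]  x^+=[-0.3015, 1.2411]  P^+=[0.2049 -0.0345; -0.0345 0.2910]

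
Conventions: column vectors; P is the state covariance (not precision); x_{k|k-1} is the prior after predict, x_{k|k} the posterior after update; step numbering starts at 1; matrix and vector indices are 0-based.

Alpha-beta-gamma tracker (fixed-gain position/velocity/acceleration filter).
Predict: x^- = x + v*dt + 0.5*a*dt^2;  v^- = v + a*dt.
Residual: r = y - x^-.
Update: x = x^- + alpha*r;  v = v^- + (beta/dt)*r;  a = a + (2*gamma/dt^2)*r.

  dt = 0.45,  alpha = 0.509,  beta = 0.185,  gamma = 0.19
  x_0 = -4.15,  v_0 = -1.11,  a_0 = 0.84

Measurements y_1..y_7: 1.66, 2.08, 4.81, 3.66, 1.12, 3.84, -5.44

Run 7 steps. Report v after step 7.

v_post = -27.6601

step 1: x_pred=-4.5645  r=6.2245  x^+=-1.3962  v^+=1.8269  a^+=12.5204
step 2: x_pred=0.6936  r=1.3864  x^+=1.3993  v^+=8.0311  a^+=15.1221
step 3: x_pred=6.5444  r=-1.7344  x^+=5.6616  v^+=14.1230  a^+=11.8674
step 4: x_pred=13.2185  r=-9.5585  x^+=8.3532  v^+=15.5337  a^+=-6.0696
step 5: x_pred=14.7289  r=-13.6089  x^+=7.8020  v^+=7.2077  a^+=-31.6072
step 6: x_pred=7.8452  r=-4.0052  x^+=5.8065  v^+=-8.6621  a^+=-39.1231
step 7: x_pred=-2.0526  r=-3.3874  x^+=-3.7768  v^+=-27.6601  a^+=-45.4796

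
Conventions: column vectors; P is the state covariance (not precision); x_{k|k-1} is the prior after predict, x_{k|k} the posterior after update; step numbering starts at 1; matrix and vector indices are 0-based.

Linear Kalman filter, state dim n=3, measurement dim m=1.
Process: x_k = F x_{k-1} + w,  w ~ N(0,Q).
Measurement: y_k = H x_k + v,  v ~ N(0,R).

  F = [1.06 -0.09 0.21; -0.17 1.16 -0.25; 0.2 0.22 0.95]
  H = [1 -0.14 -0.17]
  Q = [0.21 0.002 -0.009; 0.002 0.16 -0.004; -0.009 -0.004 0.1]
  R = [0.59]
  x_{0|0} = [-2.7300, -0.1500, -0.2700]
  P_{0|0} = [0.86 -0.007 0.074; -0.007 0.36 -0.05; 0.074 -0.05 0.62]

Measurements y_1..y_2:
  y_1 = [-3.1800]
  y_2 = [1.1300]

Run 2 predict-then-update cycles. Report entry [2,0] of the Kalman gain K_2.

K[2,0] = 0.2045

step 1: x^-=[-2.9370, 0.3576, -0.8355]  P^-=[1.2427 -0.2674 0.3680; -0.2674 0.7461 -0.1580; 0.3680 -0.1580 0.7180]  S=[1.8103]  K=[0.6726; -0.1906; 0.1481]  nu=[-0.3350]  x^+=[-3.1623, 0.4214, -0.8851]  P^+=[0.4238 -0.0354 0.1877; -0.0354 0.6803 -0.1069; 0.1877 -0.1069 0.6783]
step 2: x^-=[-3.5758, 1.2477, -1.3806]  P^-=[0.8159 -0.3099 0.3962; -0.3099 1.2220 -0.1644; 0.3962 -0.1644 0.7856]  S=[1.3968]  K=[0.5670; -0.3243; 0.2045]  nu=[4.6458]  x^+=[-0.9418, -0.2591, -0.4305]  P^+=[0.3669 -0.0530 0.2342; -0.0530 1.0751 -0.0717; 0.2342 -0.0717 0.7272]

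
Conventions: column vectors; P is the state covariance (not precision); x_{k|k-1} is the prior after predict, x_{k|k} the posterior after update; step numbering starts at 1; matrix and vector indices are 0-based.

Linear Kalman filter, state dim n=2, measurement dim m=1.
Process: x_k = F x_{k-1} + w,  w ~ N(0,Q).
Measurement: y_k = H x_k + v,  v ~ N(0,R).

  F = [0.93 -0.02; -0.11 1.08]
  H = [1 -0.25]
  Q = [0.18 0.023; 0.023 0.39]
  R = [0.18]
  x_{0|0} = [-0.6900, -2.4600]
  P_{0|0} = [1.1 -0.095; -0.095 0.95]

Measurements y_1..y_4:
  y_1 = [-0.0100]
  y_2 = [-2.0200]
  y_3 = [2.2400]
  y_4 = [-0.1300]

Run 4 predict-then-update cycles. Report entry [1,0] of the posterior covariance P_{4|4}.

step 1: x^-=[-0.5925, -2.5809]  P^-=[1.1353 -0.2057; -0.2057 1.5340]  S=[1.5140]  K=[0.7838; -0.3891]  nu=[-0.0627]  x^+=[-0.6417, -2.5565]  P^+=[0.2051 0.2561; 0.2561 1.3047]
step 2: x^-=[-0.5456, -2.6904]  P^-=[0.3484 0.2317; 0.2317 1.8534]  S=[0.5284]  K=[0.5497; -0.4385]  nu=[-2.1470]  x^+=[-1.7259, -1.7490]  P^+=[0.1887 0.3590; 0.3590 1.7518]
step 3: x^-=[-1.5701, -1.6991]  P^-=[0.3306 0.3273; 0.3273 2.3503]  S=[0.4938]  K=[0.5037; -0.5272]  nu=[3.3853]  x^+=[0.1351, -3.4837]  P^+=[0.2053 0.4584; 0.4584 2.2131]
step 4: x^-=[0.1953, -3.7772]  P^-=[0.3414 0.4156; 0.4156 2.8649]  S=[0.4926]  K=[0.4820; -0.6102]  nu=[-1.2696]  x^+=[-0.4167, -3.0024]  P^+=[0.2269 0.5605; 0.5605 2.6814]

P_post[1,0] = 0.5605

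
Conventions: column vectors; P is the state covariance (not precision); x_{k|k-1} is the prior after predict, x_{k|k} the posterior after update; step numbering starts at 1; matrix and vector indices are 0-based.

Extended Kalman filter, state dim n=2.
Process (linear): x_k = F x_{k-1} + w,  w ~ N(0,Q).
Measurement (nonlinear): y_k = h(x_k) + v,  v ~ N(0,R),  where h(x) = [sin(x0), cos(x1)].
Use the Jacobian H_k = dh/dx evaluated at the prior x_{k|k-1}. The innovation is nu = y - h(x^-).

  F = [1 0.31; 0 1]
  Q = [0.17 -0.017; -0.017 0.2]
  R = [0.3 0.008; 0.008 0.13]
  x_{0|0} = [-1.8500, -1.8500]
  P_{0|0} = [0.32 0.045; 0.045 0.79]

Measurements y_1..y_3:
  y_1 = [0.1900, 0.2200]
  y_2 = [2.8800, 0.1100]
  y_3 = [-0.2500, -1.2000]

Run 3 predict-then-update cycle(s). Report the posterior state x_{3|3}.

x_post = [-5.9744, -2.3785]

step 1: x^-=[-2.4235, -1.8500]  P^-=[0.5938 0.2729; 0.2729 0.9900]  H_jac=[-0.7531 0.0000; 0.0000 0.9613]  S=[0.6368 -0.1896; -0.1896 1.0448]  K=[-0.6634 0.1307; -0.0545 0.9010]  nu=[0.8479, 0.4956]  x^+=[-2.9212, -1.4498]  P^+=[0.2629 0.0122; 0.0122 0.1214]
step 2: x^-=[-3.3706, -1.4498]  P^-=[0.4521 0.0328; 0.0328 0.3214]  H_jac=[-0.9739 0.0000; 0.0000 0.9927]  S=[0.7288 -0.0237; -0.0237 0.4467]  K=[-0.6028 0.0409; -0.0206 0.7131]  nu=[2.6530, -0.0108]  x^+=[-4.9703, -1.5121]  P^+=[0.1854 0.0005; 0.0005 0.0932]
step 3: x^-=[-5.4390, -1.5121]  P^-=[0.3646 0.0124; 0.0124 0.2932]  H_jac=[0.6644 0.0000; 0.0000 0.9983]  S=[0.4609 0.0162; 0.0162 0.4222]  K=[0.5252 0.0091; -0.0065 0.6935]  nu=[-0.9974, -1.2586]  x^+=[-5.9744, -2.3785]  P^+=[0.2373 0.0054; 0.0054 0.0903]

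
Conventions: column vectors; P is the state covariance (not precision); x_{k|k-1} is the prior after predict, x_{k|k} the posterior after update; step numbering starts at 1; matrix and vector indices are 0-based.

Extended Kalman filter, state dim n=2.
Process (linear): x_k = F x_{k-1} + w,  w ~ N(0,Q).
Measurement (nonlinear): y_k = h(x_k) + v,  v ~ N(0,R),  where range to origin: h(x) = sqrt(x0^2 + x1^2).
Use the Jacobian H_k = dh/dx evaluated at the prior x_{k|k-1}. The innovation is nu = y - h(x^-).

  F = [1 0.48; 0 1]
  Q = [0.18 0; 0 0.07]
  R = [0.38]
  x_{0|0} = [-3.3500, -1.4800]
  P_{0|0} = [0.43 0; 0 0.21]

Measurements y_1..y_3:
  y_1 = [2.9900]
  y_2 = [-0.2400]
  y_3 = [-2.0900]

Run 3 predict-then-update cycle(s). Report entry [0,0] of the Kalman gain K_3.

step 1: x^-=[-4.0604, -1.4800]  P^-=[0.6584 0.1008; 0.1008 0.2800]  H_jac=[-0.9395 -0.3425]  S=[1.0589]  K=[-0.6168; -0.1800]  nu=[-1.3317]  x^+=[-3.2390, -1.2403]  P^+=[0.2556 -0.0168; -0.0168 0.2457]
step 2: x^-=[-3.8344, -1.2403]  P^-=[0.4761 0.1012; 0.1012 0.3157]  H_jac=[-0.9515 -0.3078]  S=[0.9002]  K=[-0.5378; -0.2149]  nu=[-4.2700]  x^+=[-1.5379, -0.3227]  P^+=[0.2157 -0.0029; -0.0029 0.2741]
step 3: x^-=[-1.6928, -0.3227]  P^-=[0.4561 0.1287; 0.1287 0.3441]  H_jac=[-0.9823 -0.1873]  S=[0.8796]  K=[-0.5368; -0.2170]  nu=[-3.8133]  x^+=[0.3543, 0.5049]  P^+=[0.2027 0.0262; 0.0262 0.3027]

K[0,0] = -0.5368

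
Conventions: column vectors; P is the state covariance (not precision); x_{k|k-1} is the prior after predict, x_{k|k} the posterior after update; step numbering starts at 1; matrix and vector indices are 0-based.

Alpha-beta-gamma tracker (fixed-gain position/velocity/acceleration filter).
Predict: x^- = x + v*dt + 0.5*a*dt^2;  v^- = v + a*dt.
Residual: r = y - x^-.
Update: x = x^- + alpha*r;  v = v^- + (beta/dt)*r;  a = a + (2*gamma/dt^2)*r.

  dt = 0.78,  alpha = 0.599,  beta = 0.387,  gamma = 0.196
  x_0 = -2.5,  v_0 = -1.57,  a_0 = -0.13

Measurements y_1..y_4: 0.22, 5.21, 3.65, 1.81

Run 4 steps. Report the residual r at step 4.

resid = -10.3350

step 1: x_pred=-3.7641  r=3.9841  x^+=-1.3776  v^+=0.3053  a^+=2.4370
step 2: x_pred=-0.3981  r=5.6081  x^+=2.9611  v^+=4.9887  a^+=6.0504
step 3: x_pred=8.6929  r=-5.0429  x^+=5.6722  v^+=7.2060  a^+=2.8012
step 4: x_pred=12.1450  r=-10.3350  x^+=5.9543  v^+=4.2632  a^+=-3.8578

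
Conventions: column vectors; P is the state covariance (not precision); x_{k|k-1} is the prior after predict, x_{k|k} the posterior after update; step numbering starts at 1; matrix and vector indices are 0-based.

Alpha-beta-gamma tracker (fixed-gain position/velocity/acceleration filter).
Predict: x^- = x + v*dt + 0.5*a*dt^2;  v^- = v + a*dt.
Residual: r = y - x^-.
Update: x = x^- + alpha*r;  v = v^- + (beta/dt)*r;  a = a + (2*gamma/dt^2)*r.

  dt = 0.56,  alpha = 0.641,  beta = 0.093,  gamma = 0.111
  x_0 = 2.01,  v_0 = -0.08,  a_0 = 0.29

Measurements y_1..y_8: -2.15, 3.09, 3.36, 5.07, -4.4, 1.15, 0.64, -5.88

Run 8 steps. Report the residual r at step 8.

resid = -5.9982

step 1: x_pred=2.0107  r=-4.1607  x^+=-0.6563  v^+=-0.6086  a^+=-2.6554
step 2: x_pred=-1.4135  r=4.5035  x^+=1.4733  v^+=-1.3477  a^+=0.5327
step 3: x_pred=0.8021  r=2.5579  x^+=2.4417  v^+=-0.6246  a^+=2.3435
step 4: x_pred=2.4594  r=2.6106  x^+=4.1328  v^+=1.1213  a^+=4.1915
step 5: x_pred=5.4180  r=-9.8180  x^+=-0.8754  v^+=1.8381  a^+=-2.7587
step 6: x_pred=-0.2786  r=1.4286  x^+=0.6371  v^+=0.5305  a^+=-1.7474
step 7: x_pred=0.6602  r=-0.0202  x^+=0.6473  v^+=-0.4514  a^+=-1.7617
step 8: x_pred=0.1182  r=-5.9982  x^+=-3.7266  v^+=-2.4341  a^+=-6.0079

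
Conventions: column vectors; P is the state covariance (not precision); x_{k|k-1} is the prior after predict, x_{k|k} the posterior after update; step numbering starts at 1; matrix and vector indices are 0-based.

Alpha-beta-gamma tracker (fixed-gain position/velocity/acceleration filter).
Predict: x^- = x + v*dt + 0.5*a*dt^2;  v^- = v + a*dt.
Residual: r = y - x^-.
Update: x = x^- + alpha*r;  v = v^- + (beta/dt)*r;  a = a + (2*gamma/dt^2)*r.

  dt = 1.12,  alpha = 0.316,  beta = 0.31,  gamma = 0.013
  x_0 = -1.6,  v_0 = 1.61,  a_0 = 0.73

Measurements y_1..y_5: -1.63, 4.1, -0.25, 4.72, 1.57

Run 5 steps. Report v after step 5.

step 1: x_pred=0.6611  r=-2.2911  x^+=-0.0629  v^+=1.7935  a^+=0.6825
step 2: x_pred=2.3738  r=1.7262  x^+=2.9193  v^+=3.0357  a^+=0.7183
step 3: x_pred=6.7698  r=-7.0198  x^+=4.5515  v^+=1.8972  a^+=0.5728
step 4: x_pred=7.0356  r=-2.3156  x^+=6.3039  v^+=1.8978  a^+=0.5248
step 5: x_pred=8.7585  r=-7.1885  x^+=6.4870  v^+=0.4959  a^+=0.3758

v_post = 0.4959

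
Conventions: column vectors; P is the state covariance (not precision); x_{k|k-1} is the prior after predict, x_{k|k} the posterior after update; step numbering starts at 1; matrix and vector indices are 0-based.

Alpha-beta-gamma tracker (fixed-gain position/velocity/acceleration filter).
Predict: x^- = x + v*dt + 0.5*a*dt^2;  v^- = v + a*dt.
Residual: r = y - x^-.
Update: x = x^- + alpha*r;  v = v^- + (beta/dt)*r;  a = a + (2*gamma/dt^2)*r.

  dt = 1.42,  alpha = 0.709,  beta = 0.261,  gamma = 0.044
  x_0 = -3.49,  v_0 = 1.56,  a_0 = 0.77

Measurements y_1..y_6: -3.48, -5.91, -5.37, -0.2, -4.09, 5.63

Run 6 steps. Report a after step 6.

a_post = 0.2234

step 1: x_pred=-0.4985  r=-2.9815  x^+=-2.6124  v^+=2.1054  a^+=0.6399
step 2: x_pred=1.0224  r=-6.9324  x^+=-3.8927  v^+=1.7398  a^+=0.3373
step 3: x_pred=-1.0820  r=-4.2880  x^+=-4.1222  v^+=1.4307  a^+=0.1502
step 4: x_pred=-1.9392  r=1.7392  x^+=-0.7061  v^+=1.9636  a^+=0.2261
step 5: x_pred=2.3102  r=-6.4002  x^+=-2.2275  v^+=1.1083  a^+=-0.0532
step 6: x_pred=-0.7074  r=6.3374  x^+=3.7858  v^+=2.1976  a^+=0.2234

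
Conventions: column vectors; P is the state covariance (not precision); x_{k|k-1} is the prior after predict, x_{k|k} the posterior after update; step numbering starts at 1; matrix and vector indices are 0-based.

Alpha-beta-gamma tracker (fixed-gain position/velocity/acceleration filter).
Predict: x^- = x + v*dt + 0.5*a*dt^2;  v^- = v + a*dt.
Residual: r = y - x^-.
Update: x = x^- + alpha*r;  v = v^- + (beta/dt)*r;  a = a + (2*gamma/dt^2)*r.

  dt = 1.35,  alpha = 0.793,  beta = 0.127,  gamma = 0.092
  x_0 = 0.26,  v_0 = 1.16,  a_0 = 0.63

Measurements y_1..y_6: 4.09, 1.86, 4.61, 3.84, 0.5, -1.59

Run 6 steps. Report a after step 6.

step 1: x_pred=2.4001  r=1.6899  x^+=3.7402  v^+=2.1695  a^+=0.8006
step 2: x_pred=7.3985  r=-5.5385  x^+=3.0065  v^+=2.7293  a^+=0.2414
step 3: x_pred=6.9110  r=-2.3010  x^+=5.0863  v^+=2.8388  a^+=0.0091
step 4: x_pred=8.9269  r=-5.0869  x^+=4.8930  v^+=2.3725  a^+=-0.5044
step 5: x_pred=7.6362  r=-7.1362  x^+=1.9772  v^+=1.0202  a^+=-1.2249
step 6: x_pred=2.2382  r=-3.8282  x^+=-0.7976  v^+=-0.9936  a^+=-1.6114

a_post = -1.6114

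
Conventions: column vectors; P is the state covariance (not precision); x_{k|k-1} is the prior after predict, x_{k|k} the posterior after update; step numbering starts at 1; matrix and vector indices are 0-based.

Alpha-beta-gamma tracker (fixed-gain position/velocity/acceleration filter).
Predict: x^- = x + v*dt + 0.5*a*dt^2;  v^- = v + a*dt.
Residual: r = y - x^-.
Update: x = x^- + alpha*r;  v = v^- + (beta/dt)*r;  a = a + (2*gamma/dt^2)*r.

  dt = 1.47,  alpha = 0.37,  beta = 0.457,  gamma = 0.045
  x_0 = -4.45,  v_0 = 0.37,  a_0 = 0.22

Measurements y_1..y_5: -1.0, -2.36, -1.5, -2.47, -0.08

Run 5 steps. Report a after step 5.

step 1: x_pred=-3.6684  r=2.6684  x^+=-2.6811  v^+=1.5230  a^+=0.3311
step 2: x_pred=-0.0846  r=-2.2754  x^+=-0.9265  v^+=1.3023  a^+=0.2364
step 3: x_pred=1.2433  r=-2.7433  x^+=0.2283  v^+=0.7969  a^+=0.1221
step 4: x_pred=1.5317  r=-4.0017  x^+=0.0511  v^+=-0.2676  a^+=-0.0446
step 5: x_pred=-0.3905  r=0.3105  x^+=-0.2756  v^+=-0.2366  a^+=-0.0316

a_post = -0.0316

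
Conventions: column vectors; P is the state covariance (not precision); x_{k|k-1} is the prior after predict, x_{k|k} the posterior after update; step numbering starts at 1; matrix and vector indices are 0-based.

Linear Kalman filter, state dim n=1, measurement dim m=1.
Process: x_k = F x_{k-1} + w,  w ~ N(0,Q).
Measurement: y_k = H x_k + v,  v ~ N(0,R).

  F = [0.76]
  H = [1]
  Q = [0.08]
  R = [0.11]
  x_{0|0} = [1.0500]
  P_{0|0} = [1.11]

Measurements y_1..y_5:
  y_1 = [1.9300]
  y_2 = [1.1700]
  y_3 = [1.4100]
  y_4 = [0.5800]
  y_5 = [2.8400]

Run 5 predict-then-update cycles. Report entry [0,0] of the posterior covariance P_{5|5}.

step 1: x^-=[0.7980]  P^-=[0.7211]  S=[0.8311]  K=[0.8677]  nu=[1.1320]  x^+=[1.7802]  P^+=[0.0954]
step 2: x^-=[1.3529]  P^-=[0.1351]  S=[0.2451]  K=[0.5513]  nu=[-0.1829]  x^+=[1.2521]  P^+=[0.0606]
step 3: x^-=[0.9516]  P^-=[0.1150]  S=[0.2250]  K=[0.5112]  nu=[0.4584]  x^+=[1.1859]  P^+=[0.0562]
step 4: x^-=[0.9013]  P^-=[0.1125]  S=[0.2225]  K=[0.5056]  nu=[-0.3213]  x^+=[0.7389]  P^+=[0.0556]
step 5: x^-=[0.5615]  P^-=[0.1121]  S=[0.2221]  K=[0.5048]  nu=[2.2785]  x^+=[1.7116]  P^+=[0.0555]

P_post[0,0] = 0.0555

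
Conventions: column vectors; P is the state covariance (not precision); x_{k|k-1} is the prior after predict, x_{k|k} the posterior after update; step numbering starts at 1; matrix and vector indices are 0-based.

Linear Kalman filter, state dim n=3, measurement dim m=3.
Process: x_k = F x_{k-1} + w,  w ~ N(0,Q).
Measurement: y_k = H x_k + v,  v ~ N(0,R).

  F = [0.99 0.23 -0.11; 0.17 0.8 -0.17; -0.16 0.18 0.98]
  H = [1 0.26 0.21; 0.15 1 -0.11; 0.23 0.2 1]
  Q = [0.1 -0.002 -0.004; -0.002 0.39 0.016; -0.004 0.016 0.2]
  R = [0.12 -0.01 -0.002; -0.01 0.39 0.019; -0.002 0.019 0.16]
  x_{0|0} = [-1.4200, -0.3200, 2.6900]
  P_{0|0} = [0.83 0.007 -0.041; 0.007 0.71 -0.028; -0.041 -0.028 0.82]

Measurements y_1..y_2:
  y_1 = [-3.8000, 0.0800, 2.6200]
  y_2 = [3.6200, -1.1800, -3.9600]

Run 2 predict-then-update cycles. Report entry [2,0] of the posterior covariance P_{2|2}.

P_post[2,0] = -0.0373

step 1: x^-=[-1.7753, -0.9547, 2.8058]  P^-=[0.9745 0.3007 -0.2397; 0.3007 0.9040 -0.0707; -0.2397 -0.0707 1.0344]  S=[1.2492 0.6657 0.2918; 0.6657 1.4421 0.0988; 0.2918 0.0988 1.1712]  K=[0.8781 -0.0652 -0.1753; 0.0619 0.6291 0.0846; -0.1645 -0.1369 0.8766]  nu=[-2.3657, 1.6096, 0.4135]  x^+=[-4.0300, -0.0536, 3.3370]  P^+=[0.1330 -0.0629 -0.0491; -0.0629 0.2546 -0.0111; -0.0491 -0.0111 0.1515]
step 2: x^-=[-4.3691, -1.2953, 3.9054]  P^-=[0.2283 0.0284 -0.0905; 0.0284 0.5499 0.0121; -0.0905 0.0121 0.3722]  S=[0.3799 0.1974 0.0734; 0.1974 0.9584 0.1038; 0.0734 0.1038 0.5321]  K=[0.6158 -0.0361 -0.1386; 0.1591 0.5315 0.1160; -0.1085 -0.0977 0.6990]  nu=[7.5057, 1.2002, -6.6015]  x^+=[1.1248, -0.2288, -1.6405]  P^+=[0.0930 -0.0409 -0.0373; -0.0409 0.2135 -0.0049; -0.0373 -0.0049 0.1198]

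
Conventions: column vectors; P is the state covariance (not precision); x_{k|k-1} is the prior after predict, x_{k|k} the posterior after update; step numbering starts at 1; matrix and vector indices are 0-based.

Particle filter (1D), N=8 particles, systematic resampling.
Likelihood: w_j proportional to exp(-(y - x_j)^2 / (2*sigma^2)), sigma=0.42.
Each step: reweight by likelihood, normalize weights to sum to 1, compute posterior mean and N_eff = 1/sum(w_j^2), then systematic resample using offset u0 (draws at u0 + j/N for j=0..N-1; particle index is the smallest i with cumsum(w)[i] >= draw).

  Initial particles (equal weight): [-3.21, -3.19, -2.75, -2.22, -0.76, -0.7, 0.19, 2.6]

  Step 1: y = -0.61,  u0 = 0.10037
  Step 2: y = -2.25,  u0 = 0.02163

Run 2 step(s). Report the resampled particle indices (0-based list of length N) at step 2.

step 1: w=[0.0000, 0.0000, 0.0000, 0.0003, 0.4512, 0.4700, 0.0784, 0.0000]  mean=-0.6578  Neff=2.3217  idx=[4, 4, 4, 5, 5, 5, 5, 6]
step 2: w=[0.1857, 0.1857, 0.1857, 0.1107, 0.1107, 0.1107, 0.1107, 0.0000]  mean=-0.7334  Neff=6.5578  idx=[0, 0, 1, 2, 2, 3, 4, 6]

resampled_idx = [0, 0, 1, 2, 2, 3, 4, 6]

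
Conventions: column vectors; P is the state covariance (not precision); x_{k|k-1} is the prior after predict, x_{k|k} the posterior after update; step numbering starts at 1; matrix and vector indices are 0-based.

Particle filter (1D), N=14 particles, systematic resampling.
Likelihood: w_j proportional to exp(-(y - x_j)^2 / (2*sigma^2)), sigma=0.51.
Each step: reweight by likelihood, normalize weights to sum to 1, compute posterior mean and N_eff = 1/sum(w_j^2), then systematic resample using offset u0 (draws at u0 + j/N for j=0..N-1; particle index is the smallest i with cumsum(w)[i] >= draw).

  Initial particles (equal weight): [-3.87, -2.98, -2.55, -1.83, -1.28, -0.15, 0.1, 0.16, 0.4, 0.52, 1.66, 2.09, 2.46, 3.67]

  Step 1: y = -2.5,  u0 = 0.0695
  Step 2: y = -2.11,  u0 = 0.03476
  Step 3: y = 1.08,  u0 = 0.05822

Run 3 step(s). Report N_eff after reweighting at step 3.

N_eff = 5.0016

step 1: w=[0.0126, 0.2996, 0.4643, 0.1968, 0.0267, 0.0000, 0.0000, 0.0000, 0.0000, 0.0000, 0.0000, 0.0000, 0.0000, 0.0000]  mean=-2.5199  Neff=2.8994  idx=[1, 1, 1, 1, 2, 2, 2, 2, 2, 2, 3, 3, 3, 4]
step 2: w=[0.0295, 0.0295, 0.0295, 0.0295, 0.0871, 0.0871, 0.0871, 0.0871, 0.0871, 0.0871, 0.1087, 0.1087, 0.1087, 0.0336]  mean=-2.3233  Neff=11.6926  idx=[1, 3, 4, 5, 6, 7, 7, 8, 9, 10, 10, 11, 12, 12]
step 3: w=[0.0000, 0.0000, 0.0000, 0.0000, 0.0000, 0.0000, 0.0000, 0.0000, 0.0000, 0.2000, 0.2000, 0.2000, 0.2000, 0.2000]  mean=-1.8301  Neff=5.0016  idx=[9, 9, 10, 10, 10, 11, 11, 11, 12, 12, 12, 13, 13, 13]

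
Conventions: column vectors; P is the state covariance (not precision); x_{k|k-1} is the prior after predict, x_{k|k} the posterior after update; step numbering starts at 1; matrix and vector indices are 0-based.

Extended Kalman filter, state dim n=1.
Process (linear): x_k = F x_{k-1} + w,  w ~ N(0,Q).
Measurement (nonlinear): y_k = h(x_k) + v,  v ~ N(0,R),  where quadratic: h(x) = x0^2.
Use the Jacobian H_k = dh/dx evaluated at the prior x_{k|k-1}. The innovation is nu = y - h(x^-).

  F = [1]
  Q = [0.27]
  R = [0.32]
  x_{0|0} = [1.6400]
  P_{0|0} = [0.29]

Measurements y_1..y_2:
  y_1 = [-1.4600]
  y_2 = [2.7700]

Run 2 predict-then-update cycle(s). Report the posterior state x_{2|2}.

x_post = [1.6659]

step 1: x^-=[1.6400]  P^-=[0.5600]  H_jac=[3.2800]  S=[6.3447]  K=[0.2895]  nu=[-4.1496]  x^+=[0.4387]  P^+=[0.0282]
step 2: x^-=[0.4387]  P^-=[0.2982]  H_jac=[0.8774]  S=[0.5496]  K=[0.4761]  nu=[2.5776]  x^+=[1.6659]  P^+=[0.1737]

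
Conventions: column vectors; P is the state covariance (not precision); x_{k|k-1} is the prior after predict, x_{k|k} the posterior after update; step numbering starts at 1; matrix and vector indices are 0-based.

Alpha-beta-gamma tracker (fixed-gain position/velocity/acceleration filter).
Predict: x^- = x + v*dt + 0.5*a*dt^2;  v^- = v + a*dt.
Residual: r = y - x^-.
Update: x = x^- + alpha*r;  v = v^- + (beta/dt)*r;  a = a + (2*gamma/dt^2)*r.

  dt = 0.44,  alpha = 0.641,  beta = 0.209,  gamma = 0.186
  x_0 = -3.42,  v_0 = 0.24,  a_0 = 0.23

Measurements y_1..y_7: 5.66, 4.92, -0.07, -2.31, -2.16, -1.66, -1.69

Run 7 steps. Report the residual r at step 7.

resid = 14.5315

step 1: x_pred=-3.2921  r=8.9521  x^+=2.4462  v^+=4.5935  a^+=17.4314
step 2: x_pred=6.1547  r=-1.2347  x^+=5.3632  v^+=11.6768  a^+=15.0590
step 3: x_pred=11.9588  r=-12.0288  x^+=4.2483  v^+=12.5891  a^+=-8.0541
step 4: x_pred=9.0079  r=-11.3179  x^+=1.7531  v^+=3.6693  a^+=-29.8013
step 5: x_pred=0.4829  r=-2.6429  x^+=-1.2112  v^+=-10.6986  a^+=-34.8795
step 6: x_pred=-9.2949  r=7.6349  x^+=-4.4009  v^+=-22.4190  a^+=-20.2091
step 7: x_pred=-16.2215  r=14.5315  x^+=-6.9068  v^+=-24.4085  a^+=7.7131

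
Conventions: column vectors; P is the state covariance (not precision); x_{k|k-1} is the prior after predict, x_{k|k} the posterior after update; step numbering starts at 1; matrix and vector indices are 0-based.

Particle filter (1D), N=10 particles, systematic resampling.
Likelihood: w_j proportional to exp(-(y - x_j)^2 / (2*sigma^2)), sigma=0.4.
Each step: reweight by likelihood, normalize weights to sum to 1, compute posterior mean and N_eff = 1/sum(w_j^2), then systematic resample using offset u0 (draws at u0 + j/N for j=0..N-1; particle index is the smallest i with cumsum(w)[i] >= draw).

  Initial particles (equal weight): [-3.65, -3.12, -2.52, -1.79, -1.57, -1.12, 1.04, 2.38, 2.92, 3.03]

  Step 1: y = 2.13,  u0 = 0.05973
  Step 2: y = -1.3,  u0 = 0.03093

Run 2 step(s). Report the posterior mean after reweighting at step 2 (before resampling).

step 1: w=[0.0000, 0.0000, 0.0000, 0.0000, 0.0000, 0.0000, 0.0228, 0.7696, 0.1331, 0.0744]  mean=2.4696  Neff=1.6230  idx=[7, 7, 7, 7, 7, 7, 7, 7, 8, 9]
step 2: w=[0.1250, 0.1250, 0.1250, 0.1250, 0.1250, 0.1250, 0.1250, 0.1250, 0.0000, 0.0000]  mean=2.3800  Neff=8.0000  idx=[0, 1, 1, 2, 3, 4, 5, 5, 6, 7]

post_mean = 2.3800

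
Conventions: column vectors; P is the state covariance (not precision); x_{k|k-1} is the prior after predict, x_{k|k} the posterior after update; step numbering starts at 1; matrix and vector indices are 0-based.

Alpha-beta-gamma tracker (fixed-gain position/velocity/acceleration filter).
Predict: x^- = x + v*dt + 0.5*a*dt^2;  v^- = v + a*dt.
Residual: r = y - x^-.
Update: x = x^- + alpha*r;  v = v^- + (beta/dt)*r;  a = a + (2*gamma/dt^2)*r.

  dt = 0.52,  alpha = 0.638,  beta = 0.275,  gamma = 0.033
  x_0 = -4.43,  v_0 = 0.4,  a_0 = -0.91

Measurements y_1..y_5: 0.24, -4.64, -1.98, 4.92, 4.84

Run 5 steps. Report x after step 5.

step 1: x_pred=-4.3450  r=4.5850  x^+=-1.4198  v^+=2.3516  a^+=0.2091
step 2: x_pred=-0.1687  r=-4.4713  x^+=-3.0214  v^+=0.0957  a^+=-0.8822
step 3: x_pred=-3.0909  r=1.1109  x^+=-2.3821  v^+=0.2244  a^+=-0.6111
step 4: x_pred=-2.3481  r=7.2681  x^+=2.2890  v^+=3.7503  a^+=1.1629
step 5: x_pred=4.3964  r=0.4436  x^+=4.6794  v^+=4.5897  a^+=1.2712

x_post = 4.6794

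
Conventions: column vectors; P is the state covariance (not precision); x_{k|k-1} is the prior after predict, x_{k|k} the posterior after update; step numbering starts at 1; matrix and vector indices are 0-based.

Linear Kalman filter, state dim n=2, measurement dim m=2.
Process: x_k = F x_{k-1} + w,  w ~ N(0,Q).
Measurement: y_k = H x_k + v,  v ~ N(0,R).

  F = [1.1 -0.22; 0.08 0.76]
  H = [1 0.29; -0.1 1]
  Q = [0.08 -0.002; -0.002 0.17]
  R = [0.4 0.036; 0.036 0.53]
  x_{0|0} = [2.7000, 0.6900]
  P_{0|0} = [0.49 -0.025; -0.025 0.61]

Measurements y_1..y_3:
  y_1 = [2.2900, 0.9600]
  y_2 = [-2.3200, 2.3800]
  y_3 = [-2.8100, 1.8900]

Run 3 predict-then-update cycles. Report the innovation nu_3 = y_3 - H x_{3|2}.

step 1: x^-=[2.8182, 0.7404]  P^-=[0.7145 -0.0813; -0.0813 0.5224]  S=[1.1113 0.0371; 0.0371 1.0758]  K=[0.6272 -0.1636; 0.0467 0.4916]  nu=[-0.7429, 0.5014]  x^+=[2.2702, 0.9521]  P^+=[0.2562 -0.0385; -0.0385 0.2584]
step 2: x^-=[2.2877, 0.9052]  P^-=[0.4211 -0.0542; -0.0542 0.3162]  S=[0.8163 0.0330; 0.0330 0.8612]  K=[0.5019 -0.1310; 0.0309 0.3722]  nu=[-4.8703, 1.7035]  x^+=[-0.3800, 1.3888]  P^+=[0.2050 -0.0309; -0.0309 0.1953]
step 3: x^-=[-0.7236, 1.0251]  P^-=[0.3525 -0.0419; -0.0419 0.2804]  S=[0.7517 0.0414; 0.0414 0.8223]  K=[0.4591 -0.1169; 0.0335 0.3444]  nu=[-2.3837, 0.7926]  x^+=[-1.9107, 1.2182]  P^+=[0.1872 -0.0267; -0.0267 0.1811]

innov = [-2.3837, 0.7926]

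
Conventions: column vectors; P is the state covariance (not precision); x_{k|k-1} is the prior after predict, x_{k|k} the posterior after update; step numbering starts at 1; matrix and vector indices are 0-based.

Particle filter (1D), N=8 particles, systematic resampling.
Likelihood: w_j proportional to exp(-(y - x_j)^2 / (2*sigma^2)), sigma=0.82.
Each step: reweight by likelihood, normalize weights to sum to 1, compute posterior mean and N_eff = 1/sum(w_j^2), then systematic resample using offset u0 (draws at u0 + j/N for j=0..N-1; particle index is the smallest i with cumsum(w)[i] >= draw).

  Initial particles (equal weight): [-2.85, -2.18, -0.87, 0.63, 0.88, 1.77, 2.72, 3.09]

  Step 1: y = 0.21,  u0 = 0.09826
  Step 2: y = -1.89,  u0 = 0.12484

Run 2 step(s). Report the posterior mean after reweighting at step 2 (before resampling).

post_mean = -0.7543

step 1: w=[0.0004, 0.0065, 0.1906, 0.3980, 0.3250, 0.0743, 0.0042, 0.0010]  mean=0.5014  Neff=3.2684  idx=[2, 3, 3, 3, 4, 4, 4, 5]
step 2: w=[0.9263, 0.0179, 0.0179, 0.0179, 0.0067, 0.0067, 0.0067, 0.0001]  mean=-0.7543  Neff=1.1640  idx=[0, 0, 0, 0, 0, 0, 0, 6]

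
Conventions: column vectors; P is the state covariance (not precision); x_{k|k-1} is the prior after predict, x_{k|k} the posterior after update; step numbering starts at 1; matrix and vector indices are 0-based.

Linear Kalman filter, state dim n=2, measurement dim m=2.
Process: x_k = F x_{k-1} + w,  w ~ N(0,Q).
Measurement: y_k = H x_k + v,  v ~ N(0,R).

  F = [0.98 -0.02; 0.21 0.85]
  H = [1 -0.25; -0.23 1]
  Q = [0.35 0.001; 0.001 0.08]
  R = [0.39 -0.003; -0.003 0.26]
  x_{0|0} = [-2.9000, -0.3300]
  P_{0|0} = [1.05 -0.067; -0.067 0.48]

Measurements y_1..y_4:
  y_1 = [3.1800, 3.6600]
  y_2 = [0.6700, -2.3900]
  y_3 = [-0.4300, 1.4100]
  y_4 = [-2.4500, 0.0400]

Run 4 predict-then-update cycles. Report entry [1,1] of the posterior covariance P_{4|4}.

P_post[1,1] = 0.1260

step 1: x^-=[-2.8354, -0.8895]  P^-=[1.3612 0.1534; 0.1534 0.4492]  S=[1.7026 -0.2662; -0.2662 0.7106]  K=[0.7880 0.0704; 0.1224 0.6283]  nu=[5.7930, 3.8974]  x^+=[2.0039, 2.2679]  P^+=[0.3301 0.0919; 0.0919 0.1841]
step 2: x^-=[1.9184, 2.3485]  P^-=[0.6635 0.1419; 0.1419 0.2604]  S=[0.9988 -0.0706; -0.0706 0.4902]  K=[0.6337 0.0695; 0.1109 0.4806]  nu=[-0.6613, -4.2973]  x^+=[1.2007, 0.2101]  P^+=[0.2663 0.0774; 0.0774 0.1424]
step 3: x^-=[1.1725, 0.4308]  P^-=[0.6028 0.1175; 0.1175 0.2223]  S=[0.9479 -0.0729; -0.0729 0.4601]  K=[0.6088 0.0506; 0.0992 0.4401]  nu=[-1.4948, 1.2489]  x^+=[0.3257, 0.8321]  P^+=[0.2548 0.0699; 0.0699 0.1302]
step 4: x^-=[0.3025, 0.7756]  P^-=[0.5920 0.1092; 0.1092 0.2103]  S=[0.9405 -0.0763; -0.0763 0.4514]  K=[0.6038 0.0423; 0.0947 0.4262]  nu=[-2.5586, -0.6661]  x^+=[-1.2705, 0.2493]  P^+=[0.2522 0.0672; 0.0672 0.1260]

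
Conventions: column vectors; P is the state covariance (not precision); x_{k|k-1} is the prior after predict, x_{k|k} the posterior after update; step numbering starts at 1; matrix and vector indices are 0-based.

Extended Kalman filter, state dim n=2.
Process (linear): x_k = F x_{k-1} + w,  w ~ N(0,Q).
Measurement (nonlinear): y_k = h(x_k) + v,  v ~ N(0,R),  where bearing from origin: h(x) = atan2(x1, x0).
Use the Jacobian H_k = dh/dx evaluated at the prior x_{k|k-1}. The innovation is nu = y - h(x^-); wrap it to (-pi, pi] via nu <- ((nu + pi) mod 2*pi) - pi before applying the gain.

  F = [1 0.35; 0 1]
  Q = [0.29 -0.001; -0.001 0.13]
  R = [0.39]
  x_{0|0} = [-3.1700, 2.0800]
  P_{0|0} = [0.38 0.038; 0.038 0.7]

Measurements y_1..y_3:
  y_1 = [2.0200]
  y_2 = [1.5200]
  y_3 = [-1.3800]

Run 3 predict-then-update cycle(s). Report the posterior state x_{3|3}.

step 1: x^-=[-2.4420, 2.0800]  P^-=[0.7823 0.2820; 0.2820 0.8300]  H_jac=[-0.2021 -0.2373]  S=[0.4958]  K=[-0.4540; -0.5123]  nu=[-0.4161]  x^+=[-2.2531, 2.2932]  P^+=[0.6802 0.1667; 0.1667 0.6999]
step 2: x^-=[-1.4505, 2.2932]  P^-=[1.1726 0.4107; 0.4107 0.8299]  H_jac=[-0.3115 -0.1970]  S=[0.5864]  K=[-0.7608; -0.4970]  nu=[-0.6148]  x^+=[-0.9827, 2.5987]  P^+=[0.8332 0.1889; 0.1889 0.6851]
step 3: x^-=[-0.0732, 2.5987]  P^-=[1.3394 0.4277; 0.4277 0.8151]  H_jac=[-0.3845 -0.0108]  S=[0.5917]  K=[-0.8782; -0.2929]  nu=[-2.9790]  x^+=[2.5430, 3.4712]  P^+=[0.8830 0.2755; 0.2755 0.7643]

x_post = [2.5430, 3.4712]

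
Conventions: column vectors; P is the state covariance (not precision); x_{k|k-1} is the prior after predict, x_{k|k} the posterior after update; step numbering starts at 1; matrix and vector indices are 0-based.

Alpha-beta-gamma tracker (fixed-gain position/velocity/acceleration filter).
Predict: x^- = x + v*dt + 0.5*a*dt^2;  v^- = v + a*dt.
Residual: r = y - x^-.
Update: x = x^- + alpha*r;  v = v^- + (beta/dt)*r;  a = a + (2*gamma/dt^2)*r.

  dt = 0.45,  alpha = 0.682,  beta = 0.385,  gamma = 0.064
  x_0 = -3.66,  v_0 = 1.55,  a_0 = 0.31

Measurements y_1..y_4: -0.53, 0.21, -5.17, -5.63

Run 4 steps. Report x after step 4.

x_post = -5.0364

step 1: x_pred=-2.9311  r=2.4011  x^+=-1.2936  v^+=3.7438  a^+=1.8277
step 2: x_pred=0.5762  r=-0.3662  x^+=0.3265  v^+=4.2530  a^+=1.5963
step 3: x_pred=2.4019  r=-7.5719  x^+=-2.7621  v^+=-1.5069  a^+=-3.1899
step 4: x_pred=-3.7632  r=-1.8668  x^+=-5.0364  v^+=-4.5395  a^+=-4.3699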